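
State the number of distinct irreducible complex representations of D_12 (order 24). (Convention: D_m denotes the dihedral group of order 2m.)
9

The number of irreducible complex representations of a finite group equals its number of conjugacy classes. D_12 has 9 conjugacy classes (n/2 + 3 for n even), so D_12 (order 24) has exactly 9 irreducible complex representations.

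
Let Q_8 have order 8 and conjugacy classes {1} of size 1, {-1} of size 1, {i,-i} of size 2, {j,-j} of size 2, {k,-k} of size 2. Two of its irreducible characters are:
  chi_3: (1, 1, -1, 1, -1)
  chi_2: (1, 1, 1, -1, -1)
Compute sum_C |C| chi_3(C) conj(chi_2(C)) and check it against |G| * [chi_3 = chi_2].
Sum = 0; so <chi_3, chi_2> = 0 (distinct irreducibles are orthogonal).

Proof sketch: Compute term by term over conjugacy classes (|C| * chi_3(C) * conj(chi_2(C))):
  1*(1)*conj(1) + 1*(1)*conj(1) + 2*(-1)*conj(1) + 2*(1)*conj(-1) + 2*(-1)*conj(-1)
  = (1) + (1) + (-2) + (-2) + (2)
  = 0.
Dividing by |G| = 8 gives 0/8 = 0, matching the row-orthogonality relation <chi_3, chi_2> = [chi_3 = chi_2].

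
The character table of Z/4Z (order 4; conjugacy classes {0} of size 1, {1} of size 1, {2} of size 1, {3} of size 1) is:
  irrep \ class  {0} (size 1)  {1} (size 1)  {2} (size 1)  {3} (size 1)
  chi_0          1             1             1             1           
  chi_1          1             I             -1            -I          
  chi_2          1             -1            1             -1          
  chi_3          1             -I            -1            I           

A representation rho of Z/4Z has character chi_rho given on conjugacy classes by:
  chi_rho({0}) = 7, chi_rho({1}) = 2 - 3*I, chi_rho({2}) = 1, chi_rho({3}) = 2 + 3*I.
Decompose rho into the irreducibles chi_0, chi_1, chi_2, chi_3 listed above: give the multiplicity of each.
Multiplicities: chi_0: 3, chi_1: 0, chi_2: 1, chi_3: 3.

Justification: Use <chi_rho, chi> = (1/|G|) sum_C |C| * chi_rho(C) * conj(chi(C)) with |G| = 4 for each irreducible chi in the table:
  <chi_rho, chi_0> = (1/4)[1*(7)*conj(1) + 1*(2 - 3*I)*conj(1) + 1*(1)*conj(1) + 1*(2 + 3*I)*conj(1)]
      = (1/4)[(7) + (2 - 3*I) + (1) + (2 + 3*I)] = 12/4 = 3
  <chi_rho, chi_1> = (1/4)[1*(7)*conj(1) + 1*(2 - 3*I)*conj(I) + 1*(1)*conj(-1) + 1*(2 + 3*I)*conj(-I)]
      = (1/4)[(7) + (-3 - 2*I) + (-1) + (-3 + 2*I)] = 0/4 = 0
  <chi_rho, chi_2> = (1/4)[1*(7)*conj(1) + 1*(2 - 3*I)*conj(-1) + 1*(1)*conj(1) + 1*(2 + 3*I)*conj(-1)]
      = (1/4)[(7) + (-2 + 3*I) + (1) + (-2 - 3*I)] = 4/4 = 1
  <chi_rho, chi_3> = (1/4)[1*(7)*conj(1) + 1*(2 - 3*I)*conj(-I) + 1*(1)*conj(-1) + 1*(2 + 3*I)*conj(I)]
      = (1/4)[(7) + (3 + 2*I) + (-1) + (3 - 2*I)] = 12/4 = 3
(Exp terms are combined using exp(i*s)*conj(exp(i*t)) = exp(i*(s-t)), and sums of them are collapsed using the identity that for every m > 1 the m distinct m-th roots of unity sum to 0, e.g. 1 + exp(2*I*pi/3) + exp(-2*I*pi/3) = 0.)
Dimension check: dim(rho) = sum (mult * dim) = 3*1 + 0*1 + 1*1 + 3*1 = 7 = chi_rho(e) = 7.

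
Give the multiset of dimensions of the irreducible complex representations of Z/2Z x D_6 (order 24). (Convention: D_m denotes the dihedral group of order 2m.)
Dimensions: 1, 1, 1, 1, 1, 1, 1, 1, 2, 2, 2, 2

Justification: There are 12 irreducibles (= number of conjugacy classes). Their dimensions d_i satisfy sum d_i^2 = |G| = 24: 1 + 1 + 1 + 1 + 1 + 1 + 1 + 1 + 4 + 4 + 4 + 4 = 24. (For the product with Z/2Z: each of the 2 1-dim characters of Z/2Z tensors with each irrep of D_6, giving 2 copies of each D_6-dimension.)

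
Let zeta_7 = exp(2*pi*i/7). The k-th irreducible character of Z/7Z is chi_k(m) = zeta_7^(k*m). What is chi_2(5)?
chi_2(5) = zeta_7^10 = exp(6*I*pi/7)

Argument: chi_2(5) = zeta_7^(2*5) = zeta_7^10. Since zeta_7^7 = 1, this equals zeta_7^3 = exp(2*pi*i*3/7) = exp(6*I*pi/7).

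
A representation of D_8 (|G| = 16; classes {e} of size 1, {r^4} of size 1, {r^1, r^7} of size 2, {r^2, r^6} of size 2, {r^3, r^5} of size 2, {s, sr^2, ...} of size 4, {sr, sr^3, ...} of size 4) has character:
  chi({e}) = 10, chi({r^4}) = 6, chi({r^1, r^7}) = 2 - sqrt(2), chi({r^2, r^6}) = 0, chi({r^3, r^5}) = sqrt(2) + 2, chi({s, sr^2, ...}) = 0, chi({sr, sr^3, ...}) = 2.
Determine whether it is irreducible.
Not irreducible (reducible): <chi, chi> = 11 > 1.

Explanation: <chi, chi> = (1/|G|) sum_C |C| * |chi(C)|^2 = (1/16)[1*|10|^2 + 1*|6|^2 + 2*|2 - sqrt(2)|^2 + 2*|0|^2 + 2*|sqrt(2) + 2|^2 + 4*|0|^2 + 4*|2|^2]
  = (1/16)[(100) + (36) + (12 - 8*sqrt(2)) + (0) + (8*sqrt(2) + 12) + (0) + (16)] = 176/16 = 11.
A character is irreducible iff <chi, chi> = 1, so this representation is reducible.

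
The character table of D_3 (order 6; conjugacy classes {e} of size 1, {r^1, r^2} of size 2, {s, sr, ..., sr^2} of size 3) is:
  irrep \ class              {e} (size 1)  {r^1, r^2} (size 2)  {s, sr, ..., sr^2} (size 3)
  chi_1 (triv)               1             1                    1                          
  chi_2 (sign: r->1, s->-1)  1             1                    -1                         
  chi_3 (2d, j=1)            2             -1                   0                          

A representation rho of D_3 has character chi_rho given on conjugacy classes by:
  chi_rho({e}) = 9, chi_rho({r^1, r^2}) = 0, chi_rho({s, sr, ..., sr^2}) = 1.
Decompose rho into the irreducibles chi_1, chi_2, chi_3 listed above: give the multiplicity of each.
Multiplicities: chi_1: 2, chi_2: 1, chi_3: 3.

Argument: Use <chi_rho, chi> = (1/|G|) sum_C |C| * chi_rho(C) * conj(chi(C)) with |G| = 6 for each irreducible chi in the table:
  <chi_rho, chi_1> = (1/6)[1*(9)*conj(1) + 2*(0)*conj(1) + 3*(1)*conj(1)]
      = (1/6)[(9) + (0) + (3)] = 12/6 = 2
  <chi_rho, chi_2> = (1/6)[1*(9)*conj(1) + 2*(0)*conj(1) + 3*(1)*conj(-1)]
      = (1/6)[(9) + (0) + (-3)] = 6/6 = 1
  <chi_rho, chi_3> = (1/6)[1*(9)*conj(2) + 2*(0)*conj(-1) + 3*(1)*conj(0)]
      = (1/6)[(18) + (0) + (0)] = 18/6 = 3
Dimension check: dim(rho) = sum (mult * dim) = 2*1 + 1*1 + 3*2 = 9 = chi_rho(e) = 9.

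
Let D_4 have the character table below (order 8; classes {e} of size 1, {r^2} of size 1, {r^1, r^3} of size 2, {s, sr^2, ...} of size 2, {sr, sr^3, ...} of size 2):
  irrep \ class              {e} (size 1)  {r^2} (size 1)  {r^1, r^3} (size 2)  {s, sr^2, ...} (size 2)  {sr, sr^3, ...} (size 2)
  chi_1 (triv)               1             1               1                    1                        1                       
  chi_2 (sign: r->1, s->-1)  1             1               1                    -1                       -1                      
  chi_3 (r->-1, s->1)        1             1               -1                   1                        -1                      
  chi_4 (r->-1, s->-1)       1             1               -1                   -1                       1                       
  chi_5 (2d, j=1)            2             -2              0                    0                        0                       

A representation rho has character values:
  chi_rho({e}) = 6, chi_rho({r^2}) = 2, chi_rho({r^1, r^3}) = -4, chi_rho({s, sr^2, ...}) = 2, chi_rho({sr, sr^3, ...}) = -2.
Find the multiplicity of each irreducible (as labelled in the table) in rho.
Multiplicities: chi_1: 0, chi_2: 0, chi_3: 3, chi_4: 1, chi_5: 1.

Explanation: Use <chi_rho, chi> = (1/|G|) sum_C |C| * chi_rho(C) * conj(chi(C)) with |G| = 8 for each irreducible chi in the table:
  <chi_rho, chi_1> = (1/8)[1*(6)*conj(1) + 1*(2)*conj(1) + 2*(-4)*conj(1) + 2*(2)*conj(1) + 2*(-2)*conj(1)]
      = (1/8)[(6) + (2) + (-8) + (4) + (-4)] = 0/8 = 0
  <chi_rho, chi_2> = (1/8)[1*(6)*conj(1) + 1*(2)*conj(1) + 2*(-4)*conj(1) + 2*(2)*conj(-1) + 2*(-2)*conj(-1)]
      = (1/8)[(6) + (2) + (-8) + (-4) + (4)] = 0/8 = 0
  <chi_rho, chi_3> = (1/8)[1*(6)*conj(1) + 1*(2)*conj(1) + 2*(-4)*conj(-1) + 2*(2)*conj(1) + 2*(-2)*conj(-1)]
      = (1/8)[(6) + (2) + (8) + (4) + (4)] = 24/8 = 3
  <chi_rho, chi_4> = (1/8)[1*(6)*conj(1) + 1*(2)*conj(1) + 2*(-4)*conj(-1) + 2*(2)*conj(-1) + 2*(-2)*conj(1)]
      = (1/8)[(6) + (2) + (8) + (-4) + (-4)] = 8/8 = 1
  <chi_rho, chi_5> = (1/8)[1*(6)*conj(2) + 1*(2)*conj(-2) + 2*(-4)*conj(0) + 2*(2)*conj(0) + 2*(-2)*conj(0)]
      = (1/8)[(12) + (-4) + (0) + (0) + (0)] = 8/8 = 1
Dimension check: dim(rho) = sum (mult * dim) = 0*1 + 0*1 + 3*1 + 1*1 + 1*2 = 6 = chi_rho(e) = 6.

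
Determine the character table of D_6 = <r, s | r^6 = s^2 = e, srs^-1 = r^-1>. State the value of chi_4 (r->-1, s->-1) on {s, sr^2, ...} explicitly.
Conjugacy classes: {e} of size 1, {r^3} of size 1, {r^1, r^5} of size 2, {r^2, r^4} of size 2, {s, sr^2, ...} of size 3, {sr, sr^3, ...} of size 3.
Character table:
  irrep \ class              {e} (size 1)  {r^3} (size 1)  {r^1, r^5} (size 2)  {r^2, r^4} (size 2)  {s, sr^2, ...} (size 3)  {sr, sr^3, ...} (size 3)
  chi_1 (triv)               1             1               1                    1                    1                        1                       
  chi_2 (sign: r->1, s->-1)  1             1               1                    1                    -1                       -1                      
  chi_3 (r->-1, s->1)        1             -1              -1                   1                    1                        -1                      
  chi_4 (r->-1, s->-1)       1             -1              -1                   1                    -1                       1                       
  chi_5 (2d, j=1)            2             -2              1                    -1                   0                        0                       
  chi_6 (2d, j=2)            2             2               -1                   -1                   0                        0                       

Spot check: chi_4 (r->-1, s->-1) on {s, sr^2, ...} = -1.

Justification: D_6 has order 2*6 = 12 with 6 conjugacy classes, hence 6 irreducibles. Sum of squared dims 1 + 1 + 1 + 1 + 4 + 4 = 12 = |G|. Linear characters come from the abelianisation; the 2-dimensional irreps have character r^k -> 2*cos(2*pi*j*k/6), reflections -> 0.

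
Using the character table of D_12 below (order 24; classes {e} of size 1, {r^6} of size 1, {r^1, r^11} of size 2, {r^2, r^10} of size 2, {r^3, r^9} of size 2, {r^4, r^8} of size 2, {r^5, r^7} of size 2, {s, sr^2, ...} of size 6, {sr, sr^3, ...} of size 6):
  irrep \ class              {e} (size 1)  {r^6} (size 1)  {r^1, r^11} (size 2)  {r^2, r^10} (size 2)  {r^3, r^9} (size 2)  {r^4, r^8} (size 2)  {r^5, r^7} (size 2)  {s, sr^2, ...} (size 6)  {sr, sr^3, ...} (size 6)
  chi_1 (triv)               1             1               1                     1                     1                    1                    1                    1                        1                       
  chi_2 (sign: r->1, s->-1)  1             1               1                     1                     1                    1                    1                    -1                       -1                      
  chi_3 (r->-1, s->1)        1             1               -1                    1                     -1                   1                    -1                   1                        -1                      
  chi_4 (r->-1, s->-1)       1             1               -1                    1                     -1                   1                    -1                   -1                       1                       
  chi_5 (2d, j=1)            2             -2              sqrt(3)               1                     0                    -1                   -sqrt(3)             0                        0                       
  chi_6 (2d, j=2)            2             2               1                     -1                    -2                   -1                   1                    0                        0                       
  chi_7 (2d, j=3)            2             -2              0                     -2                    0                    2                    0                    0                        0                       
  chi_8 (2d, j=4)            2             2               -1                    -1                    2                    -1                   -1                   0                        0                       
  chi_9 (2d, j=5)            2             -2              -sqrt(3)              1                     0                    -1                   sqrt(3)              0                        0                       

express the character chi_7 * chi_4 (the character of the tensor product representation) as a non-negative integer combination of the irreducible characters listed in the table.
chi_7 tensor chi_4 = chi_7 (all other irreducibles have multiplicity 0).

Working: The character of a tensor product is the pointwise product (chi_7 * chi_4)(C) = chi_7(C) * chi_4(C):
  {e}: (2)*(1), {r^6}: (-2)*(1), {r^1, r^11}: (0)*(-1), {r^2, r^10}: (-2)*(1), {r^3, r^9}: (0)*(-1), {r^4, r^8}: (2)*(1), {r^5, r^7}: (0)*(-1), {s, sr^2, ...}: (0)*(-1), {sr, sr^3, ...}: (0)*(1)
so (chi_7 * chi_4) takes values
  {e} -> 2, {r^6} -> -2, {r^1, r^11} -> 0, {r^2, r^10} -> -2, {r^3, r^9} -> 0, {r^4, r^8} -> 2, {r^5, r^7} -> 0, {s, sr^2, ...} -> 0, {sr, sr^3, ...} -> 0.
Now take the inner product of this character with each irreducible chi from the table, <chi_7*chi_4, chi> = (1/24) sum_C |C| (chi_7*chi_4)(C) conj(chi(C)):
  <chi_7*chi_4, chi_1> = (1/24)[1*(2)*conj(1) + 1*(-2)*conj(1) + 2*(0)*conj(1) + 2*(-2)*conj(1) + 2*(0)*conj(1) + 2*(2)*conj(1) + 2*(0)*conj(1) + 6*(0)*conj(1) + 6*(0)*conj(1)]
      = (1/24)[(2) + (-2) + (0) + (-4) + (0) + (4) + (0) + (0) + (0)] = 0/24 = 0
  <chi_7*chi_4, chi_2> = (1/24)[1*(2)*conj(1) + 1*(-2)*conj(1) + 2*(0)*conj(1) + 2*(-2)*conj(1) + 2*(0)*conj(1) + 2*(2)*conj(1) + 2*(0)*conj(1) + 6*(0)*conj(-1) + 6*(0)*conj(-1)]
      = (1/24)[(2) + (-2) + (0) + (-4) + (0) + (4) + (0) + (0) + (0)] = 0/24 = 0
  <chi_7*chi_4, chi_3> = (1/24)[1*(2)*conj(1) + 1*(-2)*conj(1) + 2*(0)*conj(-1) + 2*(-2)*conj(1) + 2*(0)*conj(-1) + 2*(2)*conj(1) + 2*(0)*conj(-1) + 6*(0)*conj(1) + 6*(0)*conj(-1)]
      = (1/24)[(2) + (-2) + (0) + (-4) + (0) + (4) + (0) + (0) + (0)] = 0/24 = 0
  <chi_7*chi_4, chi_4> = (1/24)[1*(2)*conj(1) + 1*(-2)*conj(1) + 2*(0)*conj(-1) + 2*(-2)*conj(1) + 2*(0)*conj(-1) + 2*(2)*conj(1) + 2*(0)*conj(-1) + 6*(0)*conj(-1) + 6*(0)*conj(1)]
      = (1/24)[(2) + (-2) + (0) + (-4) + (0) + (4) + (0) + (0) + (0)] = 0/24 = 0
  <chi_7*chi_4, chi_5> = (1/24)[1*(2)*conj(2) + 1*(-2)*conj(-2) + 2*(0)*conj(sqrt(3)) + 2*(-2)*conj(1) + 2*(0)*conj(0) + 2*(2)*conj(-1) + 2*(0)*conj(-sqrt(3)) + 6*(0)*conj(0) + 6*(0)*conj(0)]
      = (1/24)[(4) + (4) + (0) + (-4) + (0) + (-4) + (0) + (0) + (0)] = 0/24 = 0
  <chi_7*chi_4, chi_6> = (1/24)[1*(2)*conj(2) + 1*(-2)*conj(2) + 2*(0)*conj(1) + 2*(-2)*conj(-1) + 2*(0)*conj(-2) + 2*(2)*conj(-1) + 2*(0)*conj(1) + 6*(0)*conj(0) + 6*(0)*conj(0)]
      = (1/24)[(4) + (-4) + (0) + (4) + (0) + (-4) + (0) + (0) + (0)] = 0/24 = 0
  <chi_7*chi_4, chi_7> = (1/24)[1*(2)*conj(2) + 1*(-2)*conj(-2) + 2*(0)*conj(0) + 2*(-2)*conj(-2) + 2*(0)*conj(0) + 2*(2)*conj(2) + 2*(0)*conj(0) + 6*(0)*conj(0) + 6*(0)*conj(0)]
      = (1/24)[(4) + (4) + (0) + (8) + (0) + (8) + (0) + (0) + (0)] = 24/24 = 1
  <chi_7*chi_4, chi_8> = (1/24)[1*(2)*conj(2) + 1*(-2)*conj(2) + 2*(0)*conj(-1) + 2*(-2)*conj(-1) + 2*(0)*conj(2) + 2*(2)*conj(-1) + 2*(0)*conj(-1) + 6*(0)*conj(0) + 6*(0)*conj(0)]
      = (1/24)[(4) + (-4) + (0) + (4) + (0) + (-4) + (0) + (0) + (0)] = 0/24 = 0
  <chi_7*chi_4, chi_9> = (1/24)[1*(2)*conj(2) + 1*(-2)*conj(-2) + 2*(0)*conj(-sqrt(3)) + 2*(-2)*conj(1) + 2*(0)*conj(0) + 2*(2)*conj(-1) + 2*(0)*conj(sqrt(3)) + 6*(0)*conj(0) + 6*(0)*conj(0)]
      = (1/24)[(4) + (4) + (0) + (-4) + (0) + (-4) + (0) + (0) + (0)] = 0/24 = 0
Hence the multiplicities are chi_7: 1. Dimension check: dim(chi_7)*dim(chi_4) = 2*1 = 2 and sum (mult * dim) = 1*2 = 2.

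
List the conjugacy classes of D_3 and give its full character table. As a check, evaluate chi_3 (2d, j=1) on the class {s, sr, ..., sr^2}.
Conjugacy classes: {e} of size 1, {r^1, r^2} of size 2, {s, sr, ..., sr^2} of size 3.
Character table:
  irrep \ class              {e} (size 1)  {r^1, r^2} (size 2)  {s, sr, ..., sr^2} (size 3)
  chi_1 (triv)               1             1                    1                          
  chi_2 (sign: r->1, s->-1)  1             1                    -1                         
  chi_3 (2d, j=1)            2             -1                   0                          

Spot check: chi_3 (2d, j=1) on {s, sr, ..., sr^2} = 0.

D_3 has order 2*3 = 6 with 3 conjugacy classes, hence 3 irreducibles. Sum of squared dims 1 + 1 + 4 = 6 = |G|. Linear characters come from the abelianisation; the 2-dimensional irreps have character r^k -> 2*cos(2*pi*j*k/3), reflections -> 0.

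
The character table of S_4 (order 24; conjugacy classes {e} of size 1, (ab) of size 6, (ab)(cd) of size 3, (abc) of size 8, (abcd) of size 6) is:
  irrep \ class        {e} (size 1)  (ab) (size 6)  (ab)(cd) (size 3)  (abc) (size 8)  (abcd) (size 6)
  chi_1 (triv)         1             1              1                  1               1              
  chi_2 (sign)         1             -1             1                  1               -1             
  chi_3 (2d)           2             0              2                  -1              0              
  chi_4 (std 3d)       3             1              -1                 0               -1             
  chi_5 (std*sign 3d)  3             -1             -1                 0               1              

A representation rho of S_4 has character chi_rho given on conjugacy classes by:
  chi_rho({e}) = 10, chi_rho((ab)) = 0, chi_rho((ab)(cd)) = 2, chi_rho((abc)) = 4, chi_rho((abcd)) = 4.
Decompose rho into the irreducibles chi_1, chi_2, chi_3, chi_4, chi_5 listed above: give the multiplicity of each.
Multiplicities: chi_1: 3, chi_2: 1, chi_3: 0, chi_4: 0, chi_5: 2.

Solution. Use <chi_rho, chi> = (1/|G|) sum_C |C| * chi_rho(C) * conj(chi(C)) with |G| = 24 for each irreducible chi in the table:
  <chi_rho, chi_1> = (1/24)[1*(10)*conj(1) + 6*(0)*conj(1) + 3*(2)*conj(1) + 8*(4)*conj(1) + 6*(4)*conj(1)]
      = (1/24)[(10) + (0) + (6) + (32) + (24)] = 72/24 = 3
  <chi_rho, chi_2> = (1/24)[1*(10)*conj(1) + 6*(0)*conj(-1) + 3*(2)*conj(1) + 8*(4)*conj(1) + 6*(4)*conj(-1)]
      = (1/24)[(10) + (0) + (6) + (32) + (-24)] = 24/24 = 1
  <chi_rho, chi_3> = (1/24)[1*(10)*conj(2) + 6*(0)*conj(0) + 3*(2)*conj(2) + 8*(4)*conj(-1) + 6*(4)*conj(0)]
      = (1/24)[(20) + (0) + (12) + (-32) + (0)] = 0/24 = 0
  <chi_rho, chi_4> = (1/24)[1*(10)*conj(3) + 6*(0)*conj(1) + 3*(2)*conj(-1) + 8*(4)*conj(0) + 6*(4)*conj(-1)]
      = (1/24)[(30) + (0) + (-6) + (0) + (-24)] = 0/24 = 0
  <chi_rho, chi_5> = (1/24)[1*(10)*conj(3) + 6*(0)*conj(-1) + 3*(2)*conj(-1) + 8*(4)*conj(0) + 6*(4)*conj(1)]
      = (1/24)[(30) + (0) + (-6) + (0) + (24)] = 48/24 = 2
Dimension check: dim(rho) = sum (mult * dim) = 3*1 + 1*1 + 0*2 + 0*3 + 2*3 = 10 = chi_rho(e) = 10.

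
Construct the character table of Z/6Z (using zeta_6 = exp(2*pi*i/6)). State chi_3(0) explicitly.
Character table of Z/6Z (irreps indexed chi_0,...,chi_5 with chi_k(m) = zeta_6^(k*m), zeta_6 = exp(2*pi*i/6)):
  irrep \ class  {0} (size 1)  {1} (size 1)    {2} (size 1)    {3} (size 1)  {4} (size 1)    {5} (size 1)  
  chi_0          1             1               1               1             1               1             
  chi_1          1             exp(I*pi/3)     exp(2*I*pi/3)   -1            exp(-2*I*pi/3)  exp(-I*pi/3)  
  chi_2          1             exp(2*I*pi/3)   exp(-2*I*pi/3)  1             exp(2*I*pi/3)   exp(-2*I*pi/3)
  chi_3          1             -1              1               -1            1               -1            
  chi_4          1             exp(-2*I*pi/3)  exp(2*I*pi/3)   1             exp(-2*I*pi/3)  exp(2*I*pi/3) 
  chi_5          1             exp(-I*pi/3)    exp(-2*I*pi/3)  -1            exp(2*I*pi/3)   exp(I*pi/3)   

Spot check: chi_3(0) = zeta_6^(3*0) = zeta_6^0 = 1.

Proof sketch: Z/6Z is abelian, so all 6 irreducible complex representations are 1-dimensional. They are given by chi_k(m) = zeta_6^(k*m) for k = 0,...,5. Row orthogonality: sum_m chi_k(m) conj(chi_l(m)) = 6 * [k = l].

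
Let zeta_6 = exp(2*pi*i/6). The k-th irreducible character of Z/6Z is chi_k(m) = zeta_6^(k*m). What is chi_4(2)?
chi_4(2) = zeta_6^8 = exp(2*I*pi/3)

Justification: chi_4(2) = zeta_6^(4*2) = zeta_6^8. Since zeta_6^6 = 1, this equals zeta_6^2 = exp(2*pi*i*2/6) = exp(2*I*pi/3).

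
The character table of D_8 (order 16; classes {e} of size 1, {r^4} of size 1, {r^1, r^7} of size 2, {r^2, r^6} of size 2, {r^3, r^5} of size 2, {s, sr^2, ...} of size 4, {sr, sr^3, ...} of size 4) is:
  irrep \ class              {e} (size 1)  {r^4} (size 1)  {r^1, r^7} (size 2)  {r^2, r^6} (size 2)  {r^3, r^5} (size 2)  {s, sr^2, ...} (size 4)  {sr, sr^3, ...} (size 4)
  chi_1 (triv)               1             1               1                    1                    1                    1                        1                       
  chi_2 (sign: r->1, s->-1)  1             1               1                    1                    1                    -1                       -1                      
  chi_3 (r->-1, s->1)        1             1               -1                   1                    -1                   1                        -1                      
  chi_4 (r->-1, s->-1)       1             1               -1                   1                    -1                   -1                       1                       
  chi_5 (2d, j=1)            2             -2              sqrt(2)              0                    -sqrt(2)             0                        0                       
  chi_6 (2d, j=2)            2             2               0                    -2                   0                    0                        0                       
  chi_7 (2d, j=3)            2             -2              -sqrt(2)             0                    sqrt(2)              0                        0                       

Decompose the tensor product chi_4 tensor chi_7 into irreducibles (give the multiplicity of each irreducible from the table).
chi_4 tensor chi_7 = chi_5 (all other irreducibles have multiplicity 0).

Argument: The character of a tensor product is the pointwise product (chi_4 * chi_7)(C) = chi_4(C) * chi_7(C):
  {e}: (1)*(2), {r^4}: (1)*(-2), {r^1, r^7}: (-1)*(-sqrt(2)), {r^2, r^6}: (1)*(0), {r^3, r^5}: (-1)*(sqrt(2)), {s, sr^2, ...}: (-1)*(0), {sr, sr^3, ...}: (1)*(0)
so (chi_4 * chi_7) takes values
  {e} -> 2, {r^4} -> -2, {r^1, r^7} -> sqrt(2), {r^2, r^6} -> 0, {r^3, r^5} -> -sqrt(2), {s, sr^2, ...} -> 0, {sr, sr^3, ...} -> 0.
Now take the inner product of this character with each irreducible chi from the table, <chi_4*chi_7, chi> = (1/16) sum_C |C| (chi_4*chi_7)(C) conj(chi(C)):
  <chi_4*chi_7, chi_1> = (1/16)[1*(2)*conj(1) + 1*(-2)*conj(1) + 2*(sqrt(2))*conj(1) + 2*(0)*conj(1) + 2*(-sqrt(2))*conj(1) + 4*(0)*conj(1) + 4*(0)*conj(1)]
      = (1/16)[(2) + (-2) + (2*sqrt(2)) + (0) + (-2*sqrt(2)) + (0) + (0)] = 0/16 = 0
  <chi_4*chi_7, chi_2> = (1/16)[1*(2)*conj(1) + 1*(-2)*conj(1) + 2*(sqrt(2))*conj(1) + 2*(0)*conj(1) + 2*(-sqrt(2))*conj(1) + 4*(0)*conj(-1) + 4*(0)*conj(-1)]
      = (1/16)[(2) + (-2) + (2*sqrt(2)) + (0) + (-2*sqrt(2)) + (0) + (0)] = 0/16 = 0
  <chi_4*chi_7, chi_3> = (1/16)[1*(2)*conj(1) + 1*(-2)*conj(1) + 2*(sqrt(2))*conj(-1) + 2*(0)*conj(1) + 2*(-sqrt(2))*conj(-1) + 4*(0)*conj(1) + 4*(0)*conj(-1)]
      = (1/16)[(2) + (-2) + (-2*sqrt(2)) + (0) + (2*sqrt(2)) + (0) + (0)] = 0/16 = 0
  <chi_4*chi_7, chi_4> = (1/16)[1*(2)*conj(1) + 1*(-2)*conj(1) + 2*(sqrt(2))*conj(-1) + 2*(0)*conj(1) + 2*(-sqrt(2))*conj(-1) + 4*(0)*conj(-1) + 4*(0)*conj(1)]
      = (1/16)[(2) + (-2) + (-2*sqrt(2)) + (0) + (2*sqrt(2)) + (0) + (0)] = 0/16 = 0
  <chi_4*chi_7, chi_5> = (1/16)[1*(2)*conj(2) + 1*(-2)*conj(-2) + 2*(sqrt(2))*conj(sqrt(2)) + 2*(0)*conj(0) + 2*(-sqrt(2))*conj(-sqrt(2)) + 4*(0)*conj(0) + 4*(0)*conj(0)]
      = (1/16)[(4) + (4) + (4) + (0) + (4) + (0) + (0)] = 16/16 = 1
  <chi_4*chi_7, chi_6> = (1/16)[1*(2)*conj(2) + 1*(-2)*conj(2) + 2*(sqrt(2))*conj(0) + 2*(0)*conj(-2) + 2*(-sqrt(2))*conj(0) + 4*(0)*conj(0) + 4*(0)*conj(0)]
      = (1/16)[(4) + (-4) + (0) + (0) + (0) + (0) + (0)] = 0/16 = 0
  <chi_4*chi_7, chi_7> = (1/16)[1*(2)*conj(2) + 1*(-2)*conj(-2) + 2*(sqrt(2))*conj(-sqrt(2)) + 2*(0)*conj(0) + 2*(-sqrt(2))*conj(sqrt(2)) + 4*(0)*conj(0) + 4*(0)*conj(0)]
      = (1/16)[(4) + (4) + (-4) + (0) + (-4) + (0) + (0)] = 0/16 = 0
Hence the multiplicities are chi_5: 1. Dimension check: dim(chi_4)*dim(chi_7) = 1*2 = 2 and sum (mult * dim) = 1*2 = 2.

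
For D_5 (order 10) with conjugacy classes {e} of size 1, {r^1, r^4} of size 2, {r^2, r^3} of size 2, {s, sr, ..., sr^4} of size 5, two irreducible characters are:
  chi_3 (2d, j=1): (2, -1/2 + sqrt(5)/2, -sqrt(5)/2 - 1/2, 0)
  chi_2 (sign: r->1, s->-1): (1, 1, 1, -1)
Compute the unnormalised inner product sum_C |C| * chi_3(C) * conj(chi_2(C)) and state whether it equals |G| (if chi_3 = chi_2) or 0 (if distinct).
Sum = 0; so <chi_3, chi_2> = 0 (distinct irreducibles are orthogonal).

Argument: Compute term by term over conjugacy classes (|C| * chi_3(C) * conj(chi_2(C))):
  1*(2)*conj(1) + 2*(-1/2 + sqrt(5)/2)*conj(1) + 2*(-sqrt(5)/2 - 1/2)*conj(1) + 5*(0)*conj(-1)
  = (2) + (-1 + sqrt(5)) + (-sqrt(5) - 1) + (0)
  = 0.
Dividing by |G| = 10 gives 0/10 = 0, matching the row-orthogonality relation <chi_3, chi_2> = [chi_3 = chi_2].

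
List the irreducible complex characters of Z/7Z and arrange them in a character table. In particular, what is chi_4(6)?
Character table of Z/7Z (irreps indexed chi_0,...,chi_6 with chi_k(m) = zeta_7^(k*m), zeta_7 = exp(2*pi*i/7)):
  irrep \ class  {0} (size 1)  {1} (size 1)    {2} (size 1)    {3} (size 1)    {4} (size 1)    {5} (size 1)    {6} (size 1)  
  chi_0          1             1               1               1               1               1               1             
  chi_1          1             exp(2*I*pi/7)   exp(4*I*pi/7)   exp(6*I*pi/7)   exp(-6*I*pi/7)  exp(-4*I*pi/7)  exp(-2*I*pi/7)
  chi_2          1             exp(4*I*pi/7)   exp(-6*I*pi/7)  exp(-2*I*pi/7)  exp(2*I*pi/7)   exp(6*I*pi/7)   exp(-4*I*pi/7)
  chi_3          1             exp(6*I*pi/7)   exp(-2*I*pi/7)  exp(4*I*pi/7)   exp(-4*I*pi/7)  exp(2*I*pi/7)   exp(-6*I*pi/7)
  chi_4          1             exp(-6*I*pi/7)  exp(2*I*pi/7)   exp(-4*I*pi/7)  exp(4*I*pi/7)   exp(-2*I*pi/7)  exp(6*I*pi/7) 
  chi_5          1             exp(-4*I*pi/7)  exp(6*I*pi/7)   exp(2*I*pi/7)   exp(-2*I*pi/7)  exp(-6*I*pi/7)  exp(4*I*pi/7) 
  chi_6          1             exp(-2*I*pi/7)  exp(-4*I*pi/7)  exp(-6*I*pi/7)  exp(6*I*pi/7)   exp(4*I*pi/7)   exp(2*I*pi/7) 

Spot check: chi_4(6) = zeta_7^(4*6) = zeta_7^24 = exp(6*I*pi/7).

Reasoning: Z/7Z is abelian, so all 7 irreducible complex representations are 1-dimensional. They are given by chi_k(m) = zeta_7^(k*m) for k = 0,...,6. Row orthogonality: sum_m chi_k(m) conj(chi_l(m)) = 7 * [k = l].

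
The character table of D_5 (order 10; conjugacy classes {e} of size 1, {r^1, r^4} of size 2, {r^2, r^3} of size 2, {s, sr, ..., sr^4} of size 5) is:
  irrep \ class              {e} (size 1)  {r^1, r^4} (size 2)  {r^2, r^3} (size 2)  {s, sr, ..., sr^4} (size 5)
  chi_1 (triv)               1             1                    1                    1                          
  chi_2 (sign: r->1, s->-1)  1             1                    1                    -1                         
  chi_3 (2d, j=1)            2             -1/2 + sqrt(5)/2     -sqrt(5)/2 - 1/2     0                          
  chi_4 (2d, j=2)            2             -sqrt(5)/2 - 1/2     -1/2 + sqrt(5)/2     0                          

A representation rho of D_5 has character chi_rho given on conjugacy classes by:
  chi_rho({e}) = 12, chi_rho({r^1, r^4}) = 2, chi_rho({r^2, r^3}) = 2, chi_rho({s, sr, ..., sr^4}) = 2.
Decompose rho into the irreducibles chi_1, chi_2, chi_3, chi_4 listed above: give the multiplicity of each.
Multiplicities: chi_1: 3, chi_2: 1, chi_3: 2, chi_4: 2.

Solution. Use <chi_rho, chi> = (1/|G|) sum_C |C| * chi_rho(C) * conj(chi(C)) with |G| = 10 for each irreducible chi in the table:
  <chi_rho, chi_1> = (1/10)[1*(12)*conj(1) + 2*(2)*conj(1) + 2*(2)*conj(1) + 5*(2)*conj(1)]
      = (1/10)[(12) + (4) + (4) + (10)] = 30/10 = 3
  <chi_rho, chi_2> = (1/10)[1*(12)*conj(1) + 2*(2)*conj(1) + 2*(2)*conj(1) + 5*(2)*conj(-1)]
      = (1/10)[(12) + (4) + (4) + (-10)] = 10/10 = 1
  <chi_rho, chi_3> = (1/10)[1*(12)*conj(2) + 2*(2)*conj(-1/2 + sqrt(5)/2) + 2*(2)*conj(-sqrt(5)/2 - 1/2) + 5*(2)*conj(0)]
      = (1/10)[(24) + (-2 + 2*sqrt(5)) + (-2*sqrt(5) - 2) + (0)] = 20/10 = 2
  <chi_rho, chi_4> = (1/10)[1*(12)*conj(2) + 2*(2)*conj(-sqrt(5)/2 - 1/2) + 2*(2)*conj(-1/2 + sqrt(5)/2) + 5*(2)*conj(0)]
      = (1/10)[(24) + (-2*sqrt(5) - 2) + (-2 + 2*sqrt(5)) + (0)] = 20/10 = 2
Dimension check: dim(rho) = sum (mult * dim) = 3*1 + 1*1 + 2*2 + 2*2 = 12 = chi_rho(e) = 12.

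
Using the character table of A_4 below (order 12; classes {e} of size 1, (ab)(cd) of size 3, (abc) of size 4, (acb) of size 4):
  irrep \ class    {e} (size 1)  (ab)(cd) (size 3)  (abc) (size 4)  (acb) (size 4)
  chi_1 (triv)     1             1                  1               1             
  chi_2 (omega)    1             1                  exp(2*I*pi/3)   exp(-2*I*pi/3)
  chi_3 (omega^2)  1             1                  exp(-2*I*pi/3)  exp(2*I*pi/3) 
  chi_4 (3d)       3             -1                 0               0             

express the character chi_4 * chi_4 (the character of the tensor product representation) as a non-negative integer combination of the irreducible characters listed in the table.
chi_4 tensor chi_4 = chi_1 + chi_2 + chi_3 + 2*chi_4 (all other irreducibles have multiplicity 0).

Details: The character of a tensor product is the pointwise product (chi_4 * chi_4)(C) = chi_4(C) * chi_4(C):
  {e}: (3)*(3), (ab)(cd): (-1)*(-1), (abc): (0)*(0), (acb): (0)*(0)
so (chi_4 * chi_4) takes values
  {e} -> 9, (ab)(cd) -> 1, (abc) -> 0, (acb) -> 0.
Now take the inner product of this character with each irreducible chi from the table, <chi_4*chi_4, chi> = (1/12) sum_C |C| (chi_4*chi_4)(C) conj(chi(C)):
  <chi_4*chi_4, chi_1> = (1/12)[1*(9)*conj(1) + 3*(1)*conj(1) + 4*(0)*conj(1) + 4*(0)*conj(1)]
      = (1/12)[(9) + (3) + (0) + (0)] = 12/12 = 1
  <chi_4*chi_4, chi_2> = (1/12)[1*(9)*conj(1) + 3*(1)*conj(1) + 4*(0)*conj(exp(2*I*pi/3)) + 4*(0)*conj(exp(-2*I*pi/3))]
      = (1/12)[(9) + (3) + (0) + (0)] = 12/12 = 1
  <chi_4*chi_4, chi_3> = (1/12)[1*(9)*conj(1) + 3*(1)*conj(1) + 4*(0)*conj(exp(-2*I*pi/3)) + 4*(0)*conj(exp(2*I*pi/3))]
      = (1/12)[(9) + (3) + (0) + (0)] = 12/12 = 1
  <chi_4*chi_4, chi_4> = (1/12)[1*(9)*conj(3) + 3*(1)*conj(-1) + 4*(0)*conj(0) + 4*(0)*conj(0)]
      = (1/12)[(27) + (-3) + (0) + (0)] = 24/12 = 2
(Exp terms are combined using exp(i*s)*conj(exp(i*t)) = exp(i*(s-t)), and sums of them are collapsed using the identity that for every m > 1 the m distinct m-th roots of unity sum to 0, e.g. 1 + exp(2*I*pi/3) + exp(-2*I*pi/3) = 0.)
Hence the multiplicities are chi_1: 1, chi_2: 1, chi_3: 1, chi_4: 2. Dimension check: dim(chi_4)*dim(chi_4) = 3*3 = 9 and sum (mult * dim) = 1*1 + 1*1 + 1*1 + 2*3 = 9.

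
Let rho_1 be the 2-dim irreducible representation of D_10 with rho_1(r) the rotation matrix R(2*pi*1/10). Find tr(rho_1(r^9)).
chi_{rho_1}(r^9) = 2*cos(2*pi*1*9/10) = 1/2 + sqrt(5)/2

Argument: rho_1(r^9) is rotation by angle 2*pi*1*9/10, whose trace is 2*cos(2*pi*1*9/10) = 1/2 + sqrt(5)/2.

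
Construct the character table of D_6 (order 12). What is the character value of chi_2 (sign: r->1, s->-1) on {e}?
Conjugacy classes: {e} of size 1, {r^3} of size 1, {r^1, r^5} of size 2, {r^2, r^4} of size 2, {s, sr^2, ...} of size 3, {sr, sr^3, ...} of size 3.
Character table:
  irrep \ class              {e} (size 1)  {r^3} (size 1)  {r^1, r^5} (size 2)  {r^2, r^4} (size 2)  {s, sr^2, ...} (size 3)  {sr, sr^3, ...} (size 3)
  chi_1 (triv)               1             1               1                    1                    1                        1                       
  chi_2 (sign: r->1, s->-1)  1             1               1                    1                    -1                       -1                      
  chi_3 (r->-1, s->1)        1             -1              -1                   1                    1                        -1                      
  chi_4 (r->-1, s->-1)       1             -1              -1                   1                    -1                       1                       
  chi_5 (2d, j=1)            2             -2              1                    -1                   0                        0                       
  chi_6 (2d, j=2)            2             2               -1                   -1                   0                        0                       

Spot check: chi_2 (sign: r->1, s->-1) on {e} = 1.

Proof sketch: D_6 has order 2*6 = 12 with 6 conjugacy classes, hence 6 irreducibles. Sum of squared dims 1 + 1 + 1 + 1 + 4 + 4 = 12 = |G|. Linear characters come from the abelianisation; the 2-dimensional irreps have character r^k -> 2*cos(2*pi*j*k/6), reflections -> 0.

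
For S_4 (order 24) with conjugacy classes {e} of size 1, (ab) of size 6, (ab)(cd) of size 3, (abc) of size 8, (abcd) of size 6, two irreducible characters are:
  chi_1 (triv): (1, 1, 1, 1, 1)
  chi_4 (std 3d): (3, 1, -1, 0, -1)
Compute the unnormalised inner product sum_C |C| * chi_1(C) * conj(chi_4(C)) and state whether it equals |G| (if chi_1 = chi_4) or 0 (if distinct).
Sum = 0; so <chi_1, chi_4> = 0 (distinct irreducibles are orthogonal).

Reasoning: Compute term by term over conjugacy classes (|C| * chi_1(C) * conj(chi_4(C))):
  1*(1)*conj(3) + 6*(1)*conj(1) + 3*(1)*conj(-1) + 8*(1)*conj(0) + 6*(1)*conj(-1)
  = (3) + (6) + (-3) + (0) + (-6)
  = 0.
Dividing by |G| = 24 gives 0/24 = 0, matching the row-orthogonality relation <chi_1, chi_4> = [chi_1 = chi_4].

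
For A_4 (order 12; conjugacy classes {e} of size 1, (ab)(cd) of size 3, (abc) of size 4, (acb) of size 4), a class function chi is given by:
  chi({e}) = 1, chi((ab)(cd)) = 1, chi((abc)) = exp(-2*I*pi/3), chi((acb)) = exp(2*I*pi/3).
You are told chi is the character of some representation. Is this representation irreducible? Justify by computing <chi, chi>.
Irreducible: <chi, chi> = 1.

Solution. <chi, chi> = (1/|G|) sum_C |C| * |chi(C)|^2 = (1/12)[1*|1|^2 + 3*|1|^2 + 4*|exp(-2*I*pi/3)|^2 + 4*|exp(2*I*pi/3)|^2]
  = (1/12)[(1) + (3) + (4) + (4)] = 12/12 = 1.
(Exp terms are combined using exp(i*s)*conj(exp(i*t)) = exp(i*(s-t)), and sums of them are collapsed using the identity that for every m > 1 the m distinct m-th roots of unity sum to 0, e.g. 1 + exp(2*I*pi/3) + exp(-2*I*pi/3) = 0.)
A character is irreducible iff <chi, chi> = 1, so this representation is irreducible.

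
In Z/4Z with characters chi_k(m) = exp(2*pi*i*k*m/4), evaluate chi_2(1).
chi_2(1) = zeta_4^2 = -1

Argument: chi_2(1) = zeta_4^(2*1) = zeta_4^2. Since zeta_4^4 = 1, this equals zeta_4^2 = exp(2*pi*i*2/4) = -1.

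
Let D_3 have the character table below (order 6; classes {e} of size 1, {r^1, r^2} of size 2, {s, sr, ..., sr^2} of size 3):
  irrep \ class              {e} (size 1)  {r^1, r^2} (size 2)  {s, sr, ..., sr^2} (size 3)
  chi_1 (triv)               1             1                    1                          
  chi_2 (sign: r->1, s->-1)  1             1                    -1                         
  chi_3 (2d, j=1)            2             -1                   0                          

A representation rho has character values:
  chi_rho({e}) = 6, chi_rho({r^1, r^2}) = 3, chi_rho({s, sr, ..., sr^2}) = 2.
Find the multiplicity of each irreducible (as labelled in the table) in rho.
Multiplicities: chi_1: 3, chi_2: 1, chi_3: 1.

Why: Use <chi_rho, chi> = (1/|G|) sum_C |C| * chi_rho(C) * conj(chi(C)) with |G| = 6 for each irreducible chi in the table:
  <chi_rho, chi_1> = (1/6)[1*(6)*conj(1) + 2*(3)*conj(1) + 3*(2)*conj(1)]
      = (1/6)[(6) + (6) + (6)] = 18/6 = 3
  <chi_rho, chi_2> = (1/6)[1*(6)*conj(1) + 2*(3)*conj(1) + 3*(2)*conj(-1)]
      = (1/6)[(6) + (6) + (-6)] = 6/6 = 1
  <chi_rho, chi_3> = (1/6)[1*(6)*conj(2) + 2*(3)*conj(-1) + 3*(2)*conj(0)]
      = (1/6)[(12) + (-6) + (0)] = 6/6 = 1
Dimension check: dim(rho) = sum (mult * dim) = 3*1 + 1*1 + 1*2 = 6 = chi_rho(e) = 6.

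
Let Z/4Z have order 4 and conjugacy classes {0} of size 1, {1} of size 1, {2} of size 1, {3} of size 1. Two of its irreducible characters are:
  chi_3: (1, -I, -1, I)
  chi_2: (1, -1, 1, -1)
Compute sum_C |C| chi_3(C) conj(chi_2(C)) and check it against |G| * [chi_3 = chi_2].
Sum = 0; so <chi_3, chi_2> = 0 (distinct irreducibles are orthogonal).

Derivation: Compute term by term over conjugacy classes (|C| * chi_3(C) * conj(chi_2(C))):
  1*(1)*conj(1) + 1*(-I)*conj(-1) + 1*(-1)*conj(1) + 1*(I)*conj(-1)
  = (1) + (I) + (-1) + (-I)
  = 0.
(Exp terms are combined using exp(i*s)*conj(exp(i*t)) = exp(i*(s-t)), and sums of them are collapsed using the identity that for every m > 1 the m distinct m-th roots of unity sum to 0, e.g. 1 + exp(2*I*pi/3) + exp(-2*I*pi/3) = 0.)
Dividing by |G| = 4 gives 0/4 = 0, matching the row-orthogonality relation <chi_3, chi_2> = [chi_3 = chi_2].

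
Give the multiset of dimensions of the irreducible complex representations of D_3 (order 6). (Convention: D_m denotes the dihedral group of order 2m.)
Dimensions: 1, 1, 2

Derivation: There are 3 irreducibles (= number of conjugacy classes). Their dimensions d_i satisfy sum d_i^2 = |G| = 6: 1 + 1 + 4 = 6.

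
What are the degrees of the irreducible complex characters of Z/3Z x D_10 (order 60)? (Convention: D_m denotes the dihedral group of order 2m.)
Dimensions: 1, 1, 1, 1, 1, 1, 1, 1, 1, 1, 1, 1, 2, 2, 2, 2, 2, 2, 2, 2, 2, 2, 2, 2

Solution. There are 24 irreducibles (= number of conjugacy classes). Their dimensions d_i satisfy sum d_i^2 = |G| = 60: 1 + 1 + 1 + 1 + 1 + 1 + 1 + 1 + 1 + 1 + 1 + 1 + 4 + 4 + 4 + 4 + 4 + 4 + 4 + 4 + 4 + 4 + 4 + 4 = 60. (For the product with Z/3Z: each of the 3 1-dim characters of Z/3Z tensors with each irrep of D_10, giving 3 copies of each D_10-dimension.)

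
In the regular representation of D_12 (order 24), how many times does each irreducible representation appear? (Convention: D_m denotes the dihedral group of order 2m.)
Each irreducible V_i of dimension d_i appears with multiplicity d_i, i.e. rho_reg = (direct sum over all irreducibles V_i) d_i V_i. The irreducible dimensions for D_12 are 1, 1, 1, 1, 2, 2, 2, 2, 2: 4 irreducibles of dimension 1, each with multiplicity 1; 5 irreducibles of dimension 2, each with multiplicity 2. Total dimension 4*1*1 + 5*2*2 = 24 = |G|.

Why: General theorem: in the regular representation of a finite group G, each irreducible appears with multiplicity equal to its dimension. Check: dim(rho_reg) = sum d_i^2 = 1 + 1 + 1 + 1 + 4 + 4 + 4 + 4 + 4 = 24 = |G|.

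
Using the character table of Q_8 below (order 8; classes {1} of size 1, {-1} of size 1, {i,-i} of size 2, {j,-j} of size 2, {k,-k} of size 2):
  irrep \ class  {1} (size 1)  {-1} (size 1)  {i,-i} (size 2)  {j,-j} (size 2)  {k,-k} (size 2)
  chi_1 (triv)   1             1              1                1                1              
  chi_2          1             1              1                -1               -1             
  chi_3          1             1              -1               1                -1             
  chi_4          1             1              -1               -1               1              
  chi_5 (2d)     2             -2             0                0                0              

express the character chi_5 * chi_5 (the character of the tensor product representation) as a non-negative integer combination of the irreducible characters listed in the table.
chi_5 tensor chi_5 = chi_1 + chi_2 + chi_3 + chi_4 (all other irreducibles have multiplicity 0).

Why: The character of a tensor product is the pointwise product (chi_5 * chi_5)(C) = chi_5(C) * chi_5(C):
  {1}: (2)*(2), {-1}: (-2)*(-2), {i,-i}: (0)*(0), {j,-j}: (0)*(0), {k,-k}: (0)*(0)
so (chi_5 * chi_5) takes values
  {1} -> 4, {-1} -> 4, {i,-i} -> 0, {j,-j} -> 0, {k,-k} -> 0.
Now take the inner product of this character with each irreducible chi from the table, <chi_5*chi_5, chi> = (1/8) sum_C |C| (chi_5*chi_5)(C) conj(chi(C)):
  <chi_5*chi_5, chi_1> = (1/8)[1*(4)*conj(1) + 1*(4)*conj(1) + 2*(0)*conj(1) + 2*(0)*conj(1) + 2*(0)*conj(1)]
      = (1/8)[(4) + (4) + (0) + (0) + (0)] = 8/8 = 1
  <chi_5*chi_5, chi_2> = (1/8)[1*(4)*conj(1) + 1*(4)*conj(1) + 2*(0)*conj(1) + 2*(0)*conj(-1) + 2*(0)*conj(-1)]
      = (1/8)[(4) + (4) + (0) + (0) + (0)] = 8/8 = 1
  <chi_5*chi_5, chi_3> = (1/8)[1*(4)*conj(1) + 1*(4)*conj(1) + 2*(0)*conj(-1) + 2*(0)*conj(1) + 2*(0)*conj(-1)]
      = (1/8)[(4) + (4) + (0) + (0) + (0)] = 8/8 = 1
  <chi_5*chi_5, chi_4> = (1/8)[1*(4)*conj(1) + 1*(4)*conj(1) + 2*(0)*conj(-1) + 2*(0)*conj(-1) + 2*(0)*conj(1)]
      = (1/8)[(4) + (4) + (0) + (0) + (0)] = 8/8 = 1
  <chi_5*chi_5, chi_5> = (1/8)[1*(4)*conj(2) + 1*(4)*conj(-2) + 2*(0)*conj(0) + 2*(0)*conj(0) + 2*(0)*conj(0)]
      = (1/8)[(8) + (-8) + (0) + (0) + (0)] = 0/8 = 0
Hence the multiplicities are chi_1: 1, chi_2: 1, chi_3: 1, chi_4: 1. Dimension check: dim(chi_5)*dim(chi_5) = 2*2 = 4 and sum (mult * dim) = 1*1 + 1*1 + 1*1 + 1*1 = 4.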